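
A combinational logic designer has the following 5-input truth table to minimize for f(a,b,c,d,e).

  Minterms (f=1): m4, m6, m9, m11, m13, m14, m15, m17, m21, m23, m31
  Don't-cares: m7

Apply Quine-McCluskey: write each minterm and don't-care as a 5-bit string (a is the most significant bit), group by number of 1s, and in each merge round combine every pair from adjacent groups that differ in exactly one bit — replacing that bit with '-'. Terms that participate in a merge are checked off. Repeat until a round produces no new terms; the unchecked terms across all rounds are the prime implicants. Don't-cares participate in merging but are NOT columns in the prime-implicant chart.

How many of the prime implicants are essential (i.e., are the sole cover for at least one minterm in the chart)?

5

[col 0] 00100*, 00110*, 00111*, 01001*, 01011*, 01101*, 01110*, 01111*, 10001*, 10101*, 10111*, 11111*
[col 1] -0111*, -1111*, 0-110*, 0-111*, 001-0, 0011-*, 01-01*, 01-11*, 010-1*, 011-1*, 0111-*, 1-111*, 10-01, 101-1
[col 2] --111, 0-11-, 01--1
Prime implicants: --111, 0-11-, 001-0, 01--1, 10-01, 101-1
PI chart (minterm → PIs covering it):
  4 | 001-0  (sole → essential)
  6 | 0-11-,001-0
  9 | 01--1  (sole → essential)
  11 | 01--1  (sole → essential)
  13 | 01--1  (sole → essential)
  14 | 0-11-  (sole → essential)
  15 | --111,0-11-,01--1
  17 | 10-01  (sole → essential)
  21 | 10-01,101-1
  23 | --111,101-1
  31 | --111  (sole → essential)
Essential prime implicants: --111, 0-11-, 001-0, 01--1, 10-01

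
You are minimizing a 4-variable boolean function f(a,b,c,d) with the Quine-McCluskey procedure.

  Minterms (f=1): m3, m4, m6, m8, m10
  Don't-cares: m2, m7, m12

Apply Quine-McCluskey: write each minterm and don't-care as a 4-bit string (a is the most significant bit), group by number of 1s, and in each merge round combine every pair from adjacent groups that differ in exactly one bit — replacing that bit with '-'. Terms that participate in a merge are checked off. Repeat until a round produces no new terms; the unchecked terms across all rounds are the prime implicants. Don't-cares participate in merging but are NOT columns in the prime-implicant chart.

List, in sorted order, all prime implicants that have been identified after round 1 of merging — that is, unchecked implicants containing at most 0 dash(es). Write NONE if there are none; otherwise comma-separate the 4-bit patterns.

[col 0] 0010*, 0011*, 0100*, 0110*, 0111*, 1000*, 1010*, 1100*
[col 1] -010, -100, 0-10*, 0-11*, 001-*, 01-0, 011-*, 1-00, 10-0
[col 2] 0-1-
Prime implicants: -010, -100, 0-1-, 01-0, 1-00, 10-0

NONE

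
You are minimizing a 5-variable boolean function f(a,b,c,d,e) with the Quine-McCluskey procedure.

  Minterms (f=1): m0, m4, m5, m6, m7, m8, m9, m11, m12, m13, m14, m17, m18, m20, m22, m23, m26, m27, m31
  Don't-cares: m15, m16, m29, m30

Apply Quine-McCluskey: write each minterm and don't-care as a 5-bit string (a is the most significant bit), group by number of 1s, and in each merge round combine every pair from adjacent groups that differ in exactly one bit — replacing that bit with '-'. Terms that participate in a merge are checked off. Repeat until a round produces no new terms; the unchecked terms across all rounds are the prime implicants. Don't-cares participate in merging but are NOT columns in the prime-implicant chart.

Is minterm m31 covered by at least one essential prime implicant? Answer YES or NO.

YES

[col 0] 00000*, 00100*, 00101*, 00110*, 00111*, 01000*, 01001*, 01011*, 01100*, 01101*, 01110*, 01111*, 10000*, 10001*, 10010*, 10100*, 10110*, 10111*, 11010*, 11011*, 11101*, 11110*, 11111*
[col 1] -0000*, -0100*, -0110*, -0111*, -1011*, -1101*, -1110*, -1111*, 0-000*, 0-100*, 0-101*, 0-110*, 0-111*, 00-00*, 001-0*, 001-1*, 0010-*, 0011-*, 01-00*, 01-01*, 01-11*, 010-1*, 0100-*, 011-0*, 011-1*, 0110-*, 0111-*, 1-010*, 1-110*, 1-111*, 10-00*, 10-10*, 100-0*, 1000-, 101-0*, 1011-*, 11-10*, 11-11*, 1101-*, 111-1*, 1111-*
[col 2] --110*, --111*, -0-00, -01-0, -011-*, -1-11, -11-1, -111-*, 0--00, 0-1-0*, 0-1-1*, 0-10-*, 0-11-*, 001--*, 01--1, 01-0-, 011--*, 1--10, 1-11-*, 10--0, 11-1-
[col 3] --11-, 0-1--
Prime implicants: --11-, -0-00, -01-0, -1-11, -11-1, 0--00, 0-1--, 01--1, 01-0-, 1--10, 10--0, 1000-, 11-1-
PI chart (minterm → PIs covering it):
  0 | -0-00,0--00
  4 | -0-00,-01-0,0--00,0-1--
  5 | 0-1--  (sole → essential)
  6 | --11-,-01-0,0-1--
  7 | --11-,0-1--
  8 | 0--00,01-0-
  9 | 01--1,01-0-
  11 | -1-11,01--1
  12 | 0--00,0-1--,01-0-
  13 | -11-1,0-1--,01--1,01-0-
  14 | --11-,0-1--
  17 | 1000-  (sole → essential)
  18 | 1--10,10--0
  20 | -0-00,-01-0,10--0
  22 | --11-,-01-0,1--10,10--0
  23 | --11-  (sole → essential)
  26 | 1--10,11-1-
  27 | -1-11,11-1-
  31 | --11-,-1-11,-11-1,11-1-
Essential prime implicants: --11-, 0-1--, 1000-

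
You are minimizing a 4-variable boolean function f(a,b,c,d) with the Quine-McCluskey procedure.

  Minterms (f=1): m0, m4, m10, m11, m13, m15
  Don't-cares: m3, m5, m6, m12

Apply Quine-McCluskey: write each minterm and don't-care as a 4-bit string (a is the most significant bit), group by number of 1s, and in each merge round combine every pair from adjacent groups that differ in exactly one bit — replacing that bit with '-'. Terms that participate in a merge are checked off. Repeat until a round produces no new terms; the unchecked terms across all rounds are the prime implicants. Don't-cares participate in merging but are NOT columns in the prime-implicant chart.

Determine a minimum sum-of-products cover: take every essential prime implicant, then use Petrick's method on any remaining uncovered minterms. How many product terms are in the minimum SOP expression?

size-2^0 implicants → 0000(✓)  0011(✓)  0100(✓)  0101(✓)  0110(✓)  1010(✓)  1011(✓)  1100(✓)  1101(✓)  1111(✓)
size-2^1 implicants → -011  -100(✓)  -101(✓)  0-00  01-0  010-(✓)  1-11  101-  11-1  110-(✓)
size-2^2 implicants → -10-
Unchecked terms (primes): -011, -10-, 0-00, 01-0, 1-11, 101-, 11-1
Minterm coverage:
  m0 ⊆ 0-00 [E]
  m4 ⊆ -10-,0-00,01-0
  m10 ⊆ 101- [E]
  m11 ⊆ -011,1-11,101-
  m13 ⊆ -10-,11-1
  m15 ⊆ 1-11,11-1
E = {0-00, 101-}
Petrick residual → 11-1
Cover = a'c'd' + ab'c + abd  |cover|=3

3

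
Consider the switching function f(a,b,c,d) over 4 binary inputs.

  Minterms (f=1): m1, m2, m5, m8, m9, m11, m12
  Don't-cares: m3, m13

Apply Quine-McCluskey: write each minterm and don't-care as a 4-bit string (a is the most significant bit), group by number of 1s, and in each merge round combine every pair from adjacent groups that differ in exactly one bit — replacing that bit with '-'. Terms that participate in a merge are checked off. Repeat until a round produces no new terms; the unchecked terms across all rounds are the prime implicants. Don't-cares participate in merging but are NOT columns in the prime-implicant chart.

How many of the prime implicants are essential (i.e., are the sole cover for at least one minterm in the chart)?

[col 0] 0001*, 0010*, 0011*, 0101*, 1000*, 1001*, 1011*, 1100*, 1101*
[col 1] -001*, -011*, -101*, 0-01*, 00-1*, 001-, 1-00*, 1-01*, 10-1*, 100-*, 110-*
[col 2] --01, -0-1, 1-0-
Prime implicants: --01, -0-1, 001-, 1-0-
PI chart (minterm → PIs covering it):
  1 | --01,-0-1
  2 | 001-  (sole → essential)
  5 | --01  (sole → essential)
  8 | 1-0-  (sole → essential)
  9 | --01,-0-1,1-0-
  11 | -0-1  (sole → essential)
  12 | 1-0-  (sole → essential)
Essential prime implicants: --01, -0-1, 001-, 1-0-

4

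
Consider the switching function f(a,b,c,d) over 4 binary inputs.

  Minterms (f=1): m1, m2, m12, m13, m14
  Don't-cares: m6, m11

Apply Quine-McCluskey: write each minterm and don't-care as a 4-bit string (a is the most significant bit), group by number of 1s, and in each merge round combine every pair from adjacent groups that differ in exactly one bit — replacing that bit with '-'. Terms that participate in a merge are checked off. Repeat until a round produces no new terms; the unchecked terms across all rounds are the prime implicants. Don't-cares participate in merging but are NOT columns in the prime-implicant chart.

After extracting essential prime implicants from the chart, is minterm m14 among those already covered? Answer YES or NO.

[col 0] 0001, 0010*, 0110*, 1011, 1100*, 1101*, 1110*
[col 1] -110, 0-10, 11-0, 110-
Prime implicants: -110, 0-10, 0001, 1011, 11-0, 110-
PI chart (minterm → PIs covering it):
  1 | 0001  (sole → essential)
  2 | 0-10  (sole → essential)
  12 | 11-0,110-
  13 | 110-  (sole → essential)
  14 | -110,11-0
Essential prime implicants: 0-10, 0001, 110-

NO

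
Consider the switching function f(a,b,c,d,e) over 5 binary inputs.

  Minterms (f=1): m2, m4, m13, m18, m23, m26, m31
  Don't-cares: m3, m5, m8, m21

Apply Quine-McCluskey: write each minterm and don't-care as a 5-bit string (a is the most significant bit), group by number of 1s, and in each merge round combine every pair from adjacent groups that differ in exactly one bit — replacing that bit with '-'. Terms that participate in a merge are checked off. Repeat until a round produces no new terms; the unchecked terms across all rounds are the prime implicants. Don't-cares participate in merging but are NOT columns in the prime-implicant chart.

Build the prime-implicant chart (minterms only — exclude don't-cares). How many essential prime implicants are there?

4

Round 0: 00010✓ 00011✓ 00100✓ 00101✓ 01000 01101✓ 10010✓ 10101✓ 10111✓ 11010✓ 11111✓
Round 1: -0010 -0101 0-101 0001- 0010- 1-010 1-111 101-1
PIs = {-0010, -0101, 0-101, 0001-, 0010-, 01000, 1-010, 1-111, 101-1}
Coverage chart:
  m2: -0010,0001-
  m4: 0010- ←essential
  m13: 0-101 ←essential
  m18: -0010,1-010
  m23: 1-111,101-1
  m26: 1-010 ←essential
  m31: 1-111 ←essential
Essential: 0-101, 0010-, 1-010, 1-111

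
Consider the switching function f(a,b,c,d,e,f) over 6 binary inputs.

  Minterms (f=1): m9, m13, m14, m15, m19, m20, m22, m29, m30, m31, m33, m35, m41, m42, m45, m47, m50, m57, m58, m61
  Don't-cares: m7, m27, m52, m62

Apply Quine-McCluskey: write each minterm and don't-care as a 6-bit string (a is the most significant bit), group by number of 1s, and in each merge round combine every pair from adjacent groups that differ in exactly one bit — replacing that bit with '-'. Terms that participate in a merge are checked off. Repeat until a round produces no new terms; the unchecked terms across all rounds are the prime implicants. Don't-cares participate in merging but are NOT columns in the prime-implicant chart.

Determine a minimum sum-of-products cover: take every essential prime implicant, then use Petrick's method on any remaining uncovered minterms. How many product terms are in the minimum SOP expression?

10

Round 0: 000111✓ 001001✓ 001101✓ 001110✓ 001111✓ 010011✓ 010100✓ 010110✓ 011011✓ 011101✓ 011110✓ 011111✓ 100001✓ 100011✓ 101001✓ 101010✓ 101101✓ 101111✓ 110010✓ 110100✓ 111001✓ 111010✓ 111101✓ 111110✓
Round 1: -01001✓ -01101✓ -01111✓ -10100 -11101✓ -11110 0-1101✓ 0-1110✓ 0-1111✓ 00-111 001-01✓ 0011-1✓ 00111-✓ 01-011 01-110 0101-0 011-11 0111-1✓ 01111-✓ 1-1001✓ 1-1010 1-1101✓ 10-001 1000-1 101-01✓ 1011-1✓ 11-010 111-01✓ 111-10
Round 2: --1101 -01-01 -011-1 0-11-1 0-111- 1-1-01
PIs = {--1101, -01-01, -011-1, -10100, -11110, 0-11-1, 0-111-, 00-111, 01-011, 01-110, 0101-0, 011-11, 1-1-01, 1-1010, 10-001, 1000-1, 11-010, 111-10}
Coverage chart:
  m9: -01-01 ←essential
  m13: --1101,-01-01,-011-1,0-11-1
  m14: 0-111- ←essential
  m15: -011-1,0-11-1,0-111-,00-111
  m19: 01-011 ←essential
  m20: -10100,0101-0
  m22: 01-110,0101-0
  m29: --1101,0-11-1
  m30: -11110,0-111-,01-110
  m31: 0-11-1,0-111-,011-11
  m33: 10-001,1000-1
  m35: 1000-1 ←essential
  m41: -01-01,1-1-01,10-001
  m42: 1-1010 ←essential
  m45: --1101,-01-01,-011-1,1-1-01
  m47: -011-1 ←essential
  m50: 11-010 ←essential
  m57: 1-1-01 ←essential
  m58: 1-1010,11-010,111-10
  m61: --1101,1-1-01
Essential: -01-01, -011-1, 0-111-, 01-011, 1-1-01, 1-1010, 1000-1, 11-010
Petrick residual → --1101, 0101-0
Min cover (10 terms): cde'f + b'ce'f + b'cdf + a'cde + a'bd'ef + a'bc'df' + ace'f + acd'ef' + ab'c'd'f + abd'ef'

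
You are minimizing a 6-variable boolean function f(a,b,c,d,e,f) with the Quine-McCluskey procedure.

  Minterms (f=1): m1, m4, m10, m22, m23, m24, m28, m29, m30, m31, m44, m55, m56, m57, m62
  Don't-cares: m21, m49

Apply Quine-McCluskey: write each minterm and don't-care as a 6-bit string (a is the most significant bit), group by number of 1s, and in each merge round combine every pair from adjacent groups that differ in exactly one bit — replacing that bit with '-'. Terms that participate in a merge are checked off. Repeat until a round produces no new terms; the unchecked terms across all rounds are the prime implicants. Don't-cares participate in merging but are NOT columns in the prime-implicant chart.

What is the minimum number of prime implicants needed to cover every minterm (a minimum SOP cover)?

10

[col 0] 000001, 000100, 001010, 010101*, 010110*, 010111*, 011000*, 011100*, 011101*, 011110*, 011111*, 101100, 110001*, 110111*, 111000*, 111001*, 111110*
[col 1] -10111, -11000, -11110, 01-101*, 01-110*, 01-111*, 0101-1*, 01011-*, 011-00, 0111-0*, 0111-1*, 01110-*, 01111-*, 11-001, 11100-
[col 2] 01-1-1, 01-11-, 0111--
Prime implicants: -10111, -11000, -11110, 000001, 000100, 001010, 01-1-1, 01-11-, 011-00, 0111--, 101100, 11-001, 11100-
PI chart (minterm → PIs covering it):
  1 | 000001  (sole → essential)
  4 | 000100  (sole → essential)
  10 | 001010  (sole → essential)
  22 | 01-11-  (sole → essential)
  23 | -10111,01-1-1,01-11-
  24 | -11000,011-00
  28 | 011-00,0111--
  29 | 01-1-1,0111--
  30 | -11110,01-11-,0111--
  31 | 01-1-1,01-11-,0111--
  44 | 101100  (sole → essential)
  55 | -10111  (sole → essential)
  56 | -11000,11100-
  57 | 11-001,11100-
  62 | -11110  (sole → essential)
Essential prime implicants: -10111, -11110, 000001, 000100, 001010, 01-11-, 101100
Petrick residual → -11000, 0111--, 11-001
Minimum SOP uses 10 PIs: bc'def + bcd'e'f' + bcdef' + a'b'c'd'e'f + a'b'c'de'f' + a'b'cd'ef' + a'bde + a'bcd + ab'cde'f' + abd'e'f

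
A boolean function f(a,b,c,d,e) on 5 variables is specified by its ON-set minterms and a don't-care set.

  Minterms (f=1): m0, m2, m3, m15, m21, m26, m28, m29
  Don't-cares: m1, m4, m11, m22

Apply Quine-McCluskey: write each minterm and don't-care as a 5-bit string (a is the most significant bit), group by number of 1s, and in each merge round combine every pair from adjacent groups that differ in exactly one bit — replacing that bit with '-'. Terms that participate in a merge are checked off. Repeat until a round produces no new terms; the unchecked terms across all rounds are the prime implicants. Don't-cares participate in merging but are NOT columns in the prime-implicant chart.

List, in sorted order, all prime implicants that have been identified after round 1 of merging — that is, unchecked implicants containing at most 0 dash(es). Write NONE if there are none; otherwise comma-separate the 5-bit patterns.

Round 0: 00000✓ 00001✓ 00010✓ 00011✓ 00100✓ 01011✓ 01111✓ 10101✓ 10110 11010 11100✓ 11101✓
Round 1: 0-011 00-00 000-0✓ 000-1✓ 0000-✓ 0001-✓ 01-11 1-101 1110-
Round 2: 000--
PIs = {0-011, 00-00, 000--, 01-11, 1-101, 10110, 11010, 1110-}

10110, 11010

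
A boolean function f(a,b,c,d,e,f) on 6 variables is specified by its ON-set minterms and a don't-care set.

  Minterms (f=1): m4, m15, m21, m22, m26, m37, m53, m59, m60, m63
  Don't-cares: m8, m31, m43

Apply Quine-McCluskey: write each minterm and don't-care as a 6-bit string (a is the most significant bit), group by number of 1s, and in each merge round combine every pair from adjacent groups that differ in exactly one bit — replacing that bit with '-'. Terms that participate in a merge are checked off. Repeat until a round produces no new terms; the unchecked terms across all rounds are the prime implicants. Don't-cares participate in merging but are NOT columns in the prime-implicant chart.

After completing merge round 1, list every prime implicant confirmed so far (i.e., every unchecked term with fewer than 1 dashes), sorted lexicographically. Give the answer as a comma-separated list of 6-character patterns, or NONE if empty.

[col 0] 000100, 001000, 001111*, 010101*, 010110, 011010, 011111*, 100101*, 101011*, 110101*, 111011*, 111100, 111111*
[col 1] -10101, -11111, 0-1111, 1-0101, 1-1011, 111-11
Prime implicants: -10101, -11111, 0-1111, 000100, 001000, 010110, 011010, 1-0101, 1-1011, 111-11, 111100

000100, 001000, 010110, 011010, 111100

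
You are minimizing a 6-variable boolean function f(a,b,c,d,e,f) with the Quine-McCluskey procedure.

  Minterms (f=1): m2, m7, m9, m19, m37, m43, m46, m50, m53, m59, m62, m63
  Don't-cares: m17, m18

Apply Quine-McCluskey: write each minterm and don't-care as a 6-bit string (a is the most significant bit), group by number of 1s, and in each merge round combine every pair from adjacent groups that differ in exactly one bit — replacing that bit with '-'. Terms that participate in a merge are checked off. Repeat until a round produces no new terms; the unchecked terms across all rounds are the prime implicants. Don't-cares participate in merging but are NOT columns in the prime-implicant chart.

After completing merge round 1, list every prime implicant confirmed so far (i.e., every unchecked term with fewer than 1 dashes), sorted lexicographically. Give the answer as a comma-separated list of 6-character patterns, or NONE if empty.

[col 0] 000010*, 000111, 001001, 010001*, 010010*, 010011*, 100101*, 101011*, 101110*, 110010*, 110101*, 111011*, 111110*, 111111*
[col 1] -10010, 0-0010, 0100-1, 01001-, 1-0101, 1-1011, 1-1110, 111-11, 11111-
Prime implicants: -10010, 0-0010, 000111, 001001, 0100-1, 01001-, 1-0101, 1-1011, 1-1110, 111-11, 11111-

000111, 001001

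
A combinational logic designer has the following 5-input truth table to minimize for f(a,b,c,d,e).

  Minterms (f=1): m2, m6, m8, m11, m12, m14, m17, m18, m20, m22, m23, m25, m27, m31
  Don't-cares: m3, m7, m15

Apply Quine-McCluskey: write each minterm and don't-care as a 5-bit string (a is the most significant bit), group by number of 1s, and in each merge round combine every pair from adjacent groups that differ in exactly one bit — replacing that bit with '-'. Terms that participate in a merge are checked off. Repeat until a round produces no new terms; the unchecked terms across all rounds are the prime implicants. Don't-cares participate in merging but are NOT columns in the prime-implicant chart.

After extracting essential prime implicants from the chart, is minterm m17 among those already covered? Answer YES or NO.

size-2^0 implicants → 00010(✓)  00011(✓)  00110(✓)  00111(✓)  01000(✓)  01011(✓)  01100(✓)  01110(✓)  01111(✓)  10001(✓)  10010(✓)  10100(✓)  10110(✓)  10111(✓)  11001(✓)  11011(✓)  11111(✓)
size-2^1 implicants → -0010(✓)  -0110(✓)  -0111(✓)  -1011(✓)  -1111(✓)  0-011(✓)  0-110(✓)  0-111(✓)  00-10(✓)  00-11(✓)  0001-(✓)  0011-(✓)  01-00  01-11(✓)  011-0  0111-(✓)  1-001  1-111(✓)  10-10(✓)  101-0  1011-(✓)  11-11(✓)  110-1
size-2^2 implicants → --111  -0-10  -011-  -1-11  0--11  0-11-  00-1-
Unchecked terms (primes): --111, -0-10, -011-, -1-11, 0--11, 0-11-, 00-1-, 01-00, 011-0, 1-001, 101-0, 110-1
Minterm coverage:
  m2 ⊆ -0-10,00-1-
  m6 ⊆ -0-10,-011-,0-11-,00-1-
  m8 ⊆ 01-00 [E]
  m11 ⊆ -1-11,0--11
  m12 ⊆ 01-00,011-0
  m14 ⊆ 0-11-,011-0
  m17 ⊆ 1-001 [E]
  m18 ⊆ -0-10 [E]
  m20 ⊆ 101-0 [E]
  m22 ⊆ -0-10,-011-,101-0
  m23 ⊆ --111,-011-
  m25 ⊆ 1-001,110-1
  m27 ⊆ -1-11,110-1
  m31 ⊆ --111,-1-11
E = {-0-10, 01-00, 1-001, 101-0}

YES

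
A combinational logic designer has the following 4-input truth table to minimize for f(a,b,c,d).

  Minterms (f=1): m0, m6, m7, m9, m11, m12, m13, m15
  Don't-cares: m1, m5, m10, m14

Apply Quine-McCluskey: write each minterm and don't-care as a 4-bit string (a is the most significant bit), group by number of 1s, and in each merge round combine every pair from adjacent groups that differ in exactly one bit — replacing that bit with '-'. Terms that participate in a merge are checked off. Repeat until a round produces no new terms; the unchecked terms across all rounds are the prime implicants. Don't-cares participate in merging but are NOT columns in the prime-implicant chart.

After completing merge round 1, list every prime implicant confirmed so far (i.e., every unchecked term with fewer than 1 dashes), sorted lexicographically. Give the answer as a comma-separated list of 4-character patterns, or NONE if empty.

Round 0: 0000✓ 0001✓ 0101✓ 0110✓ 0111✓ 1001✓ 1010✓ 1011✓ 1100✓ 1101✓ 1110✓ 1111✓
Round 1: -001✓ -101✓ -110✓ -111✓ 0-01✓ 000- 01-1✓ 011-✓ 1-01✓ 1-10✓ 1-11✓ 10-1✓ 101-✓ 11-0✓ 11-1✓ 110-✓ 111-✓
Round 2: --01 -1-1 -11- 1--1 1-1- 11--
PIs = {--01, -1-1, -11-, 000-, 1--1, 1-1-, 11--}

NONE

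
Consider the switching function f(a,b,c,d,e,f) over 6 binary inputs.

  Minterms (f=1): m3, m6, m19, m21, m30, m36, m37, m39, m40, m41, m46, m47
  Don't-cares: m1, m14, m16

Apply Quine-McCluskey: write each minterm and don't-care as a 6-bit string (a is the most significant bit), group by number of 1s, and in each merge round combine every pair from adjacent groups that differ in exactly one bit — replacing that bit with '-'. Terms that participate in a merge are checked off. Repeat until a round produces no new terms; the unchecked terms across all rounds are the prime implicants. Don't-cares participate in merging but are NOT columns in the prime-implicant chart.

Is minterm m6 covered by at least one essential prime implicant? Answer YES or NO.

YES

Round 0: 000001✓ 000011✓ 000110✓ 001110✓ 010000 010011✓ 010101 011110✓ 100100✓ 100101✓ 100111✓ 101000✓ 101001✓ 101110✓ 101111✓
Round 1: -01110 0-0011 0-1110 00-110 0000-1 10-111 1001-1 10010- 10100- 10111-
PIs = {-01110, 0-0011, 0-1110, 00-110, 0000-1, 010000, 010101, 10-111, 1001-1, 10010-, 10100-, 10111-}
Coverage chart:
  m3: 0-0011,0000-1
  m6: 00-110 ←essential
  m19: 0-0011 ←essential
  m21: 010101 ←essential
  m30: 0-1110 ←essential
  m36: 10010- ←essential
  m37: 1001-1,10010-
  m39: 10-111,1001-1
  m40: 10100- ←essential
  m41: 10100- ←essential
  m46: -01110,10111-
  m47: 10-111,10111-
Essential: 0-0011, 0-1110, 00-110, 010101, 10010-, 10100-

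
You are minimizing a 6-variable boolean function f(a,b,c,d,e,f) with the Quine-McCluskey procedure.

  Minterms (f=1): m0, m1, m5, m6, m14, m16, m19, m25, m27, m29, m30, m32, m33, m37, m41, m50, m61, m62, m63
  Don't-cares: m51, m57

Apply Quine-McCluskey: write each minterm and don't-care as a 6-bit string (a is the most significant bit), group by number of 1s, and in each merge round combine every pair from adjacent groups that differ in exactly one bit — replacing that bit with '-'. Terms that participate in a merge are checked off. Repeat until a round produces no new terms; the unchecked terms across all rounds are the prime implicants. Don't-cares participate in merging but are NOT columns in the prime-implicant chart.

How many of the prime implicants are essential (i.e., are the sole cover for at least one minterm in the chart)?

6

Round 0: 000000✓ 000001✓ 000101✓ 000110✓ 001110✓ 010000✓ 010011✓ 011001✓ 011011✓ 011101✓ 011110✓ 100000✓ 100001✓ 100101✓ 101001✓ 110010✓ 110011✓ 111001✓ 111101✓ 111110✓ 111111✓
Round 1: -00000✓ -00001✓ -00101✓ -10011 -11001✓ -11101✓ -11110 0-0000 0-1110 00-110 000-01✓ 00000-✓ 01-011 011-01✓ 0110-1 1-1001 10-001 100-01✓ 10000-✓ 11001- 111-01✓ 1111-1 11111-
Round 2: -00-01 -0000- -11-01
PIs = {-00-01, -0000-, -10011, -11-01, -11110, 0-0000, 0-1110, 00-110, 01-011, 0110-1, 1-1001, 10-001, 11001-, 1111-1, 11111-}
Coverage chart:
  m0: -0000-,0-0000
  m1: -00-01,-0000-
  m5: -00-01 ←essential
  m6: 00-110 ←essential
  m14: 0-1110,00-110
  m16: 0-0000 ←essential
  m19: -10011,01-011
  m25: -11-01,0110-1
  m27: 01-011,0110-1
  m29: -11-01 ←essential
  m30: -11110,0-1110
  m32: -0000- ←essential
  m33: -00-01,-0000-,10-001
  m37: -00-01 ←essential
  m41: 1-1001,10-001
  m50: 11001- ←essential
  m61: -11-01,1111-1
  m62: -11110,11111-
  m63: 1111-1,11111-
Essential: -00-01, -0000-, -11-01, 0-0000, 00-110, 11001-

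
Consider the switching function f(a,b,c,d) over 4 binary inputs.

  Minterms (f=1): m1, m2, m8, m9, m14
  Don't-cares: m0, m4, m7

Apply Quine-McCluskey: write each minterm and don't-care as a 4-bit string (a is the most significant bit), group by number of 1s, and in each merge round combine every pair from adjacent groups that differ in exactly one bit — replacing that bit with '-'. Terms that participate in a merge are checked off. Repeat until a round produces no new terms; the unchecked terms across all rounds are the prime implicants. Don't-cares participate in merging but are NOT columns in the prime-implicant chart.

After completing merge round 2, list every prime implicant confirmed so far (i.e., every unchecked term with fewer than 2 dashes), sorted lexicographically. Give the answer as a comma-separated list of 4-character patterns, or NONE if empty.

0-00, 00-0, 0111, 1110

size-2^0 implicants → 0000(✓)  0001(✓)  0010(✓)  0100(✓)  0111  1000(✓)  1001(✓)  1110
size-2^1 implicants → -000(✓)  -001(✓)  0-00  00-0  000-(✓)  100-(✓)
size-2^2 implicants → -00-
Unchecked terms (primes): -00-, 0-00, 00-0, 0111, 1110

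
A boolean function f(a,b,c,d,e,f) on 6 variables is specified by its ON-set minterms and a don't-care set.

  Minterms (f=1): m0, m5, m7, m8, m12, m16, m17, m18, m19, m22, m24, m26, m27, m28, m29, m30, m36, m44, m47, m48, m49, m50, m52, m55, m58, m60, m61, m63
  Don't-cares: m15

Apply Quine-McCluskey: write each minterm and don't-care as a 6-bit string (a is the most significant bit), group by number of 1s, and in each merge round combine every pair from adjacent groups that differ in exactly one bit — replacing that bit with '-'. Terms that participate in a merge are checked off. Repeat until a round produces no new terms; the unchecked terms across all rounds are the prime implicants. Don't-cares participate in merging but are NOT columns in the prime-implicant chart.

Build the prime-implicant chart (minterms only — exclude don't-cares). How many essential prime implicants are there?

size-2^0 implicants → 000000(✓)  000101(✓)  000111(✓)  001000(✓)  001100(✓)  001111(✓)  010000(✓)  010001(✓)  010010(✓)  010011(✓)  010110(✓)  011000(✓)  011010(✓)  011011(✓)  011100(✓)  011101(✓)  011110(✓)  100100(✓)  101100(✓)  101111(✓)  110000(✓)  110001(✓)  110010(✓)  110100(✓)  110111(✓)  111010(✓)  111100(✓)  111101(✓)  111111(✓)
size-2^1 implicants → -01100(✓)  -01111  -10000(✓)  -10001(✓)  -10010(✓)  -11010(✓)  -11100(✓)  -11101(✓)  0-0000(✓)  0-1000(✓)  0-1100(✓)  00-000(✓)  00-111  0001-1  001-00(✓)  01-000(✓)  01-010(✓)  01-011(✓)  01-110(✓)  010-10(✓)  0100-0(✓)  0100-1(✓)  01000-(✓)  01001-(✓)  011-00(✓)  011-10(✓)  0110-0(✓)  01101-(✓)  0111-0(✓)  01110-(✓)  1-0100(✓)  1-1100(✓)  1-1111  10-100(✓)  11-010(✓)  11-100(✓)  11-111  110-00  1100-0(✓)  11000-(✓)  1111-1  11110-(✓)
size-2^2 implicants → --1100  -1-010  -100-0  -1000-  -1110-  0--000  0-1-00  01--10  01-0-0  01-01-  0100--  011--0  1--100
Unchecked terms (primes): --1100, -01111, -1-010, -100-0, -1000-, -1110-, 0--000, 0-1-00, 00-111, 0001-1, 01--10, 01-0-0, 01-01-, 0100--, 011--0, 1--100, 1-1111, 11-111, 110-00, 1111-1
Minterm coverage:
  m0 ⊆ 0--000 [E]
  m5 ⊆ 0001-1 [E]
  m7 ⊆ 00-111,0001-1
  m8 ⊆ 0--000,0-1-00
  m12 ⊆ --1100,0-1-00
  m16 ⊆ -100-0,-1000-,0--000,01-0-0,0100--
  m17 ⊆ -1000-,0100--
  m18 ⊆ -1-010,-100-0,01--10,01-0-0,01-01-,0100--
  m19 ⊆ 01-01-,0100--
  m22 ⊆ 01--10 [E]
  m24 ⊆ 0--000,0-1-00,01-0-0,011--0
  m26 ⊆ -1-010,01--10,01-0-0,01-01-,011--0
  m27 ⊆ 01-01- [E]
  m28 ⊆ --1100,-1110-,0-1-00,011--0
  m29 ⊆ -1110- [E]
  m30 ⊆ 01--10,011--0
  m36 ⊆ 1--100 [E]
  m44 ⊆ --1100,1--100
  m47 ⊆ -01111,1-1111
  m48 ⊆ -100-0,-1000-,110-00
  m49 ⊆ -1000- [E]
  m50 ⊆ -1-010,-100-0
  m52 ⊆ 1--100,110-00
  m55 ⊆ 11-111 [E]
  m58 ⊆ -1-010 [E]
  m60 ⊆ --1100,-1110-,1--100
  m61 ⊆ -1110-,1111-1
  m63 ⊆ 1-1111,11-111,1111-1
E = {-1-010, -1000-, -1110-, 0--000, 0001-1, 01--10, 01-01-, 1--100, 11-111}

9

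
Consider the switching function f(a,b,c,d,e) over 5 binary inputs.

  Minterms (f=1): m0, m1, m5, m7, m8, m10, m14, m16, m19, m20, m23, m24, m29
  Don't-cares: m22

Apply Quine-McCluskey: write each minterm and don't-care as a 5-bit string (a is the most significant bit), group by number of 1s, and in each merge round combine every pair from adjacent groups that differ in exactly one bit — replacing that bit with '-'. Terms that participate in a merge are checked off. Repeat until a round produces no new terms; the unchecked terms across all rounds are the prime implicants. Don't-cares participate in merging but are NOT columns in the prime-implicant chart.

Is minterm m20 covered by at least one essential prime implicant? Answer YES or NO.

[col 0] 00000*, 00001*, 00101*, 00111*, 01000*, 01010*, 01110*, 10000*, 10011*, 10100*, 10110*, 10111*, 11000*, 11101
[col 1] -0000*, -0111, -1000*, 0-000*, 00-01, 0000-, 001-1, 01-10, 010-0, 1-000*, 10-00, 10-11, 101-0, 1011-
[col 2] --000
Prime implicants: --000, -0111, 00-01, 0000-, 001-1, 01-10, 010-0, 10-00, 10-11, 101-0, 1011-, 11101
PI chart (minterm → PIs covering it):
  0 | --000,0000-
  1 | 00-01,0000-
  5 | 00-01,001-1
  7 | -0111,001-1
  8 | --000,010-0
  10 | 01-10,010-0
  14 | 01-10  (sole → essential)
  16 | --000,10-00
  19 | 10-11  (sole → essential)
  20 | 10-00,101-0
  23 | -0111,10-11,1011-
  24 | --000  (sole → essential)
  29 | 11101  (sole → essential)
Essential prime implicants: --000, 01-10, 10-11, 11101

NO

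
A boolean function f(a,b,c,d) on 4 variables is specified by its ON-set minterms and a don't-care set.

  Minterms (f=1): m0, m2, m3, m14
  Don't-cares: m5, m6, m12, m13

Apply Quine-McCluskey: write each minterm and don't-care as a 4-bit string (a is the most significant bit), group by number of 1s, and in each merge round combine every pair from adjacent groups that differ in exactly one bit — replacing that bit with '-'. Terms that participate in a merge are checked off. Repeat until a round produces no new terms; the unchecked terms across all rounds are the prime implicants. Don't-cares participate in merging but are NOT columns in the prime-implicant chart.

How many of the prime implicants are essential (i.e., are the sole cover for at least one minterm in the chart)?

2

Round 0: 0000✓ 0010✓ 0011✓ 0101✓ 0110✓ 1100✓ 1101✓ 1110✓
Round 1: -101 -110 0-10 00-0 001- 11-0 110-
PIs = {-101, -110, 0-10, 00-0, 001-, 11-0, 110-}
Coverage chart:
  m0: 00-0 ←essential
  m2: 0-10,00-0,001-
  m3: 001- ←essential
  m14: -110,11-0
Essential: 00-0, 001-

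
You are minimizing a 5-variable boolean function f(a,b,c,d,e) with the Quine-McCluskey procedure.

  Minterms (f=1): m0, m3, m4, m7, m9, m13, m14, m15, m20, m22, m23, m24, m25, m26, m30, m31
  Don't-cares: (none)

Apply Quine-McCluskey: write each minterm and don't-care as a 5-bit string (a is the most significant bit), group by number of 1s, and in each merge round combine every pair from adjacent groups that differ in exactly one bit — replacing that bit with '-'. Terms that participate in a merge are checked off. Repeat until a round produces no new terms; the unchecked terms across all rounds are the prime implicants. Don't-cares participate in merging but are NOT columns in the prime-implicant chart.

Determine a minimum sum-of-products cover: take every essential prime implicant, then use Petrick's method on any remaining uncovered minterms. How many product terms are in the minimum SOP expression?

size-2^0 implicants → 00000(✓)  00011(✓)  00100(✓)  00111(✓)  01001(✓)  01101(✓)  01110(✓)  01111(✓)  10100(✓)  10110(✓)  10111(✓)  11000(✓)  11001(✓)  11010(✓)  11110(✓)  11111(✓)
size-2^1 implicants → -0100  -0111(✓)  -1001  -1110(✓)  -1111(✓)  0-111(✓)  00-00  00-11  01-01  011-1  0111-(✓)  1-110(✓)  1-111(✓)  101-0  1011-(✓)  11-10  110-0  1100-  1111-(✓)
size-2^2 implicants → --111  -111-  1-11-
Unchecked terms (primes): --111, -0100, -1001, -111-, 00-00, 00-11, 01-01, 011-1, 1-11-, 101-0, 11-10, 110-0, 1100-
Minterm coverage:
  m0 ⊆ 00-00 [E]
  m3 ⊆ 00-11 [E]
  m4 ⊆ -0100,00-00
  m7 ⊆ --111,00-11
  m9 ⊆ -1001,01-01
  m13 ⊆ 01-01,011-1
  m14 ⊆ -111- [E]
  m15 ⊆ --111,-111-,011-1
  m20 ⊆ -0100,101-0
  m22 ⊆ 1-11-,101-0
  m23 ⊆ --111,1-11-
  m24 ⊆ 110-0,1100-
  m25 ⊆ -1001,1100-
  m26 ⊆ 11-10,110-0
  m30 ⊆ -111-,1-11-,11-10
  m31 ⊆ --111,-111-,1-11-
E = {-111-, 00-00, 00-11}
Petrick residual → --111, -1001, 01-01, 101-0, 110-0
Cover = cde + bc'd'e + bcd + a'b'd'e' + a'b'de + a'bd'e + ab'ce' + abc'e'  |cover|=8

8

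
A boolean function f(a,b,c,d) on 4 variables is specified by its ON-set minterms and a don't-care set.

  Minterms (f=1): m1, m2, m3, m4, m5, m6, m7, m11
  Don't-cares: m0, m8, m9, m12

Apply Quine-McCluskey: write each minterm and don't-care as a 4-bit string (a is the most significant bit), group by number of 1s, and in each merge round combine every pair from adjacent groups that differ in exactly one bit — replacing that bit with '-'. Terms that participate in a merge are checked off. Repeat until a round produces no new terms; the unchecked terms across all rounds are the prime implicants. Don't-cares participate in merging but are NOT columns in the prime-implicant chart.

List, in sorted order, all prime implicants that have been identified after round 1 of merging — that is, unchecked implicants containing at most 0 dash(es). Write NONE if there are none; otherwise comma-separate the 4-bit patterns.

size-2^0 implicants → 0000(✓)  0001(✓)  0010(✓)  0011(✓)  0100(✓)  0101(✓)  0110(✓)  0111(✓)  1000(✓)  1001(✓)  1011(✓)  1100(✓)
size-2^1 implicants → -000(✓)  -001(✓)  -011(✓)  -100(✓)  0-00(✓)  0-01(✓)  0-10(✓)  0-11(✓)  00-0(✓)  00-1(✓)  000-(✓)  001-(✓)  01-0(✓)  01-1(✓)  010-(✓)  011-(✓)  1-00(✓)  10-1(✓)  100-(✓)
size-2^2 implicants → --00  -0-1  -00-  0--0(✓)  0--1(✓)  0-0-(✓)  0-1-(✓)  00--(✓)  01--(✓)
size-2^3 implicants → 0---
Unchecked terms (primes): --00, -0-1, -00-, 0---

NONE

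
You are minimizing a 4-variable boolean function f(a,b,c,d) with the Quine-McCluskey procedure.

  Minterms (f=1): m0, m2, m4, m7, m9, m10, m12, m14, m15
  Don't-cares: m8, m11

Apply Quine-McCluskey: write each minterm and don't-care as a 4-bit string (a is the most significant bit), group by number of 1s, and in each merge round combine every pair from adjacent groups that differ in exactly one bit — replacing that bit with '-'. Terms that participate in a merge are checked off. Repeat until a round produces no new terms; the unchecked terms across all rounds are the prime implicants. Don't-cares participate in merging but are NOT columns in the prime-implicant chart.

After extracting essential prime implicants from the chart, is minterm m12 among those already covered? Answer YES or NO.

YES

[col 0] 0000*, 0010*, 0100*, 0111*, 1000*, 1001*, 1010*, 1011*, 1100*, 1110*, 1111*
[col 1] -000*, -010*, -100*, -111, 0-00*, 00-0*, 1-00*, 1-10*, 1-11*, 10-0*, 10-1*, 100-*, 101-*, 11-0*, 111-*
[col 2] --00, -0-0, 1--0, 1-1-, 10--
Prime implicants: --00, -0-0, -111, 1--0, 1-1-, 10--
PI chart (minterm → PIs covering it):
  0 | --00,-0-0
  2 | -0-0  (sole → essential)
  4 | --00  (sole → essential)
  7 | -111  (sole → essential)
  9 | 10--  (sole → essential)
  10 | -0-0,1--0,1-1-,10--
  12 | --00,1--0
  14 | 1--0,1-1-
  15 | -111,1-1-
Essential prime implicants: --00, -0-0, -111, 10--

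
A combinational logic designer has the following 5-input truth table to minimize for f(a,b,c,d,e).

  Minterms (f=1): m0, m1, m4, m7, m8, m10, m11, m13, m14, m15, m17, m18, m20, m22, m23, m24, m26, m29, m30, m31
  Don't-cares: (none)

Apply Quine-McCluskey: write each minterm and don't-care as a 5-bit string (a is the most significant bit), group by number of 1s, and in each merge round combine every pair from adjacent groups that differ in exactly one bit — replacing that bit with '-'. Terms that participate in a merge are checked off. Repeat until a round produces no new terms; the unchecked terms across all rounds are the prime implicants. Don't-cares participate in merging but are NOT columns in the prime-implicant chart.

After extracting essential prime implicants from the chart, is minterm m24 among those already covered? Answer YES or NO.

YES

Round 0: 00000✓ 00001✓ 00100✓ 00111✓ 01000✓ 01010✓ 01011✓ 01101✓ 01110✓ 01111✓ 10001✓ 10010✓ 10100✓ 10110✓ 10111✓ 11000✓ 11010✓ 11101✓ 11110✓ 11111✓
Round 1: -0001 -0100 -0111✓ -1000✓ -1010✓ -1101✓ -1110✓ -1111✓ 0-000 0-111✓ 00-00 0000- 01-10✓ 01-11✓ 010-0✓ 0101-✓ 011-1✓ 0111-✓ 1-010✓ 1-110✓ 1-111✓ 10-10✓ 101-0 1011-✓ 11-10✓ 110-0✓ 111-1✓ 1111-✓
Round 2: --111 -1-10 -10-0 -11-1 -111- 01-1- 1--10 1-11-
PIs = {--111, -0001, -0100, -1-10, -10-0, -11-1, -111-, 0-000, 00-00, 0000-, 01-1-, 1--10, 1-11-, 101-0}
Coverage chart:
  m0: 0-000,00-00,0000-
  m1: -0001,0000-
  m4: -0100,00-00
  m7: --111 ←essential
  m8: -10-0,0-000
  m10: -1-10,-10-0,01-1-
  m11: 01-1- ←essential
  m13: -11-1 ←essential
  m14: -1-10,-111-,01-1-
  m15: --111,-11-1,-111-,01-1-
  m17: -0001 ←essential
  m18: 1--10 ←essential
  m20: -0100,101-0
  m22: 1--10,1-11-,101-0
  m23: --111,1-11-
  m24: -10-0 ←essential
  m26: -1-10,-10-0,1--10
  m29: -11-1 ←essential
  m30: -1-10,-111-,1--10,1-11-
  m31: --111,-11-1,-111-,1-11-
Essential: --111, -0001, -10-0, -11-1, 01-1-, 1--10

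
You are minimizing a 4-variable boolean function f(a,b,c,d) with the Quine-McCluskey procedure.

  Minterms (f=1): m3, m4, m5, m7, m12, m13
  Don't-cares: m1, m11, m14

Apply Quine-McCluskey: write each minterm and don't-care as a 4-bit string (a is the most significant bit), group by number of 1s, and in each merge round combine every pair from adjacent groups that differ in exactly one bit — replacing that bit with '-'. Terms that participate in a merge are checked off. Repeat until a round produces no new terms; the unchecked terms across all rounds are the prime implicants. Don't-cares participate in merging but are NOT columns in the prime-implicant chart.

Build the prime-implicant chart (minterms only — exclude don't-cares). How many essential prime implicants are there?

size-2^0 implicants → 0001(✓)  0011(✓)  0100(✓)  0101(✓)  0111(✓)  1011(✓)  1100(✓)  1101(✓)  1110(✓)
size-2^1 implicants → -011  -100(✓)  -101(✓)  0-01(✓)  0-11(✓)  00-1(✓)  01-1(✓)  010-(✓)  11-0  110-(✓)
size-2^2 implicants → -10-  0--1
Unchecked terms (primes): -011, -10-, 0--1, 11-0
Minterm coverage:
  m3 ⊆ -011,0--1
  m4 ⊆ -10- [E]
  m5 ⊆ -10-,0--1
  m7 ⊆ 0--1 [E]
  m12 ⊆ -10-,11-0
  m13 ⊆ -10- [E]
E = {-10-, 0--1}

2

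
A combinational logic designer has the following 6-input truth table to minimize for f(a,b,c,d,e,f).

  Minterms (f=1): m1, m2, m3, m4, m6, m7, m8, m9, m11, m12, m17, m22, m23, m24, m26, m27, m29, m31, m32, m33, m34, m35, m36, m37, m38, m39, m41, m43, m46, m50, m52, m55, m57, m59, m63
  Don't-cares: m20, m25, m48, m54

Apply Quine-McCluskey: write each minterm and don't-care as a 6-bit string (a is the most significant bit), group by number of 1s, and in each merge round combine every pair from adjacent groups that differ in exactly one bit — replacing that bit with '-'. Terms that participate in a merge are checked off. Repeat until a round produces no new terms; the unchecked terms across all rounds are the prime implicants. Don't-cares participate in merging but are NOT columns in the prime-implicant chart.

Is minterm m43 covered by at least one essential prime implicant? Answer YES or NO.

YES

Round 0: 000001✓ 000010✓ 000011✓ 000100✓ 000110✓ 000111✓ 001000✓ 001001✓ 001011✓ 001100✓ 010001✓ 010100✓ 010110✓ 010111✓ 011000✓ 011001✓ 011010✓ 011011✓ 011101✓ 011111✓ 100000✓ 100001✓ 100010✓ 100011✓ 100100✓ 100101✓ 100110✓ 100111✓ 101001✓ 101011✓ 101110✓ 110000✓ 110010✓ 110100✓ 110110✓ 110111✓ 111001✓ 111011✓ 111111✓
Round 1: -00001✓ -00010✓ -00011✓ -00100✓ -00110✓ -00111✓ -01001✓ -01011✓ -10100✓ -10110✓ -10111✓ -11001✓ -11011✓ -11111✓ 0-0001✓ 0-0100✓ 0-0110✓ 0-0111✓ 0-1000✓ 0-1001✓ 0-1011✓ 00-001✓ 00-011✓ 00-100 000-10✓ 000-11✓ 0000-1✓ 00001-✓ 0001-0✓ 00011-✓ 001-00 0010-1✓ 00100-✓ 01-001✓ 01-111✓ 0101-0✓ 01011-✓ 011-01✓ 011-11✓ 0110-0✓ 0110-1✓ 01100-✓ 01101-✓ 0111-1✓ 1-0000✓ 1-0010✓ 1-0100✓ 1-0110✓ 1-0111✓ 1-1001✓ 1-1011✓ 10-001✓ 10-011✓ 10-110 100-00✓ 100-01✓ 100-10✓ 100-11✓ 1000-0✓ 1000-1✓ 10000-✓ 10001-✓ 1001-0✓ 1001-1✓ 10010-✓ 10011-✓ 1010-1✓ 11-111✓ 110-00✓ 110-10✓ 1100-0✓ 1101-0✓ 11011-✓ 111-11✓ 1110-1✓
Round 2: --0100✓ --0110✓ --0111✓ --1001✓ --1011✓ -0-001✓ -0-011✓ -00-10✓ -00-11✓ -000-1✓ -0001-✓ -001-0✓ -0011-✓ -010-1✓ -1-111 -101-0✓ -1011-✓ -11-11 -110-1✓ 0--001 0-01-0✓ 0-011-✓ 0-10-1✓ 0-100- 00-0-1✓ 000-1-✓ 011--1 0110-- 1-0-00✓ 1-0-10✓ 1-00-0✓ 1-01-0✓ 1-011-✓ 1-10-1✓ 10-0-1✓ 100--0✓ 100--1✓ 100-0-✓ 100-1-✓ 1000--✓ 1001--✓ 110--0✓
Round 3: --01-0 --011- --10-1 -0-0-1 -00-1- 1-0--0 100---
PIs = {--01-0, --011-, --10-1, -0-0-1, -00-1-, -1-111, -11-11, 0--001, 0-100-, 00-100, 001-00, 011--1, 0110--, 1-0--0, 10-110, 100---}
Coverage chart:
  m1: -0-0-1,0--001
  m2: -00-1- ←essential
  m3: -0-0-1,-00-1-
  m4: --01-0,00-100
  m6: --01-0,--011-,-00-1-
  m7: --011-,-00-1-
  m8: 0-100-,001-00
  m9: --10-1,-0-0-1,0--001,0-100-
  m11: --10-1,-0-0-1
  m12: 00-100,001-00
  m17: 0--001 ←essential
  m22: --01-0,--011-
  m23: --011-,-1-111
  m24: 0-100-,0110--
  m26: 0110-- ←essential
  m27: --10-1,-11-11,011--1,0110--
  m29: 011--1 ←essential
  m31: -1-111,-11-11,011--1
  m32: 1-0--0,100---
  m33: -0-0-1,100---
  m34: -00-1-,1-0--0,100---
  m35: -0-0-1,-00-1-,100---
  m36: --01-0,1-0--0,100---
  m37: 100--- ←essential
  m38: --01-0,--011-,-00-1-,1-0--0,10-110,100---
  m39: --011-,-00-1-,100---
  m41: --10-1,-0-0-1
  m43: --10-1,-0-0-1
  m46: 10-110 ←essential
  m50: 1-0--0 ←essential
  m52: --01-0,1-0--0
  m55: --011-,-1-111
  m57: --10-1 ←essential
  m59: --10-1,-11-11
  m63: -1-111,-11-11
Essential: --10-1, -00-1-, 0--001, 011--1, 0110--, 1-0--0, 10-110, 100---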